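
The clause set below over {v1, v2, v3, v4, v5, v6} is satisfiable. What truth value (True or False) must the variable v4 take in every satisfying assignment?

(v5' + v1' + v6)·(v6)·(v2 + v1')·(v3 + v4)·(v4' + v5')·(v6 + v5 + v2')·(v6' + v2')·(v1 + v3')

Suppose v4 = 0.
From the singleton clause (v6), v6 = 1.
From the singleton clause (v3), v3 = 1.
From the singleton clause (v2'), v2 = 0.
From the singleton clause (v1'), v1 = 0.
Now (v1) is unsatisfied and unit — conflict.
So every satisfying assignment has v4 = True.

True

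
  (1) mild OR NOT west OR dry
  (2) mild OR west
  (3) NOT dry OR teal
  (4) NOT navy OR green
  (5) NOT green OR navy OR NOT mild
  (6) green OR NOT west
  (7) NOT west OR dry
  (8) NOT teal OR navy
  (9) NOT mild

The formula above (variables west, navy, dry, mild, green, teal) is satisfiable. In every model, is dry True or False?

True

Suppose dry = false.
(NOT west) alone gives west = false.
(mild) alone gives mild = true.
Now (NOT mild) is unsatisfied and unit — conflict.
So every satisfying assignment has dry = True.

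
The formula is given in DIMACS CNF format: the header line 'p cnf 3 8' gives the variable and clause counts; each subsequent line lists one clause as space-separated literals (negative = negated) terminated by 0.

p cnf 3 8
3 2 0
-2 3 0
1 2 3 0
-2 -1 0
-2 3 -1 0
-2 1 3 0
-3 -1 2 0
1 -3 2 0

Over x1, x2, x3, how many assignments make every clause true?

1

There are 2^3 = 8 truth assignments over (x1, x2, x3).
Split on x1. With x1 = True, the clauses containing x1 are satisfied and ¬x1 drops from the rest; 0 of the 2^2 = 4 assignments to the other variables satisfy what remains.
With x1 = False, by the same count on the reduced clause set, 1 assignment works.
Total: 0 + 1 = 1.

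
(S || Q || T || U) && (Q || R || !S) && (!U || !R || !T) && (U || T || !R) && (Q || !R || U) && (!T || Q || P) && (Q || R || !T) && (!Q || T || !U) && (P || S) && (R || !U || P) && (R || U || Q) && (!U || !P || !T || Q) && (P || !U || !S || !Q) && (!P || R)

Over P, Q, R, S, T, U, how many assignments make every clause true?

There are 2^6 = 64 truth assignments over (P, Q, R, S, T, U).
Split on S. With S = true, the clauses containing S are satisfied and !S drops from the rest; 6 of the 2^5 = 32 assignments to the other variables satisfy what remains.
With S = false, by the same count on the reduced clause set, 2 assignments work.
(One model: P=F, Q=F, R=T, S=T, T=F, U=T.)
Total: 6 + 2 = 8.

8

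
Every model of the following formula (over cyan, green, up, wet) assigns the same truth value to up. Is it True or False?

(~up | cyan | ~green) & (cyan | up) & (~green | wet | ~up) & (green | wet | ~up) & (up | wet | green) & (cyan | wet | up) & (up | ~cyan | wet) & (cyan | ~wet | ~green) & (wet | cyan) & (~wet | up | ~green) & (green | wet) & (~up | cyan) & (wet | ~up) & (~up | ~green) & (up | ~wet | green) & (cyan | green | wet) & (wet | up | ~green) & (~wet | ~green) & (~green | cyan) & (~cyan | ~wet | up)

True

Suppose up = 0.
Unit clause (cyan) forces cyan = 1.
Unit clause (wet) forces wet = 1.
That conflicts with the unit clause (~wet).
So every satisfying assignment has up = True.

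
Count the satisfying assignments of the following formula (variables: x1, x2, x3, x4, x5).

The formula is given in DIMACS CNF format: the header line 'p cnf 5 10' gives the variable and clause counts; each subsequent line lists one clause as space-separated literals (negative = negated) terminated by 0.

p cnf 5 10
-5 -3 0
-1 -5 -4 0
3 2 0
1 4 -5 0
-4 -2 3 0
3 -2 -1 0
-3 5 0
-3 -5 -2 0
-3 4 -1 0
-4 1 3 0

There are 2^5 = 32 truth assignments over (x1, x2, x3, x4, x5).
Split on x5. With x5 = True, the clauses containing x5 are satisfied and ¬x5 drops from the rest; 0 of the 2^4 = 16 assignments to the other variables satisfy what remains.
With x5 = False, by the same count on the reduced clause set, 1 assignment works.
(One model: x1=F, x2=T, x3=F, x4=F, x5=F.)
Total: 0 + 1 = 1.

1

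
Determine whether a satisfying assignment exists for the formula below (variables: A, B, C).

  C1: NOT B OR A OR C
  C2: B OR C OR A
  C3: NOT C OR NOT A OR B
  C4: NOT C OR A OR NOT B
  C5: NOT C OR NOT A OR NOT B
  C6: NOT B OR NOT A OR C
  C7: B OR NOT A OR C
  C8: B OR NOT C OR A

Try B = false.
Try C = true.
The clause (NOT A) is unit, so A = false.
Now (A) is unsatisfied and unit — conflict.
Backtrack on C: now try C = false.
The clause (A) is unit, so A = true.
Now (NOT A) is unsatisfied and unit — conflict.
Neither C = true nor C = false works.
Backtrack on B: now try B = true.
Try A = true.
The clause (NOT C) is unit, so C = false.
Now (C) is unsatisfied and unit — conflict.
Backtrack on A: now try A = false.
The clause (C) is unit, so C = true.
Now (NOT C) is unsatisfied and unit — conflict.
Neither A = true nor A = false works.
Neither B = true nor B = false works.
No assignment satisfies every clause.

No, unsatisfiable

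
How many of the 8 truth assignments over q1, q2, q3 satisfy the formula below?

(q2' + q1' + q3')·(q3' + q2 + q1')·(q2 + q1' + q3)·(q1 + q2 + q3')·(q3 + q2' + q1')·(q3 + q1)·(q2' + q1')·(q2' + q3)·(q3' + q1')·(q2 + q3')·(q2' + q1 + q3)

There are 2^3 = 8 truth assignments over (q1, q2, q3).
Split on q1. With q1 = 1, the clauses containing q1 are satisfied and q1' drops from the rest; 0 of the 2^2 = 4 assignments to the other variables satisfy what remains.
With q1 = 0, by the same count on the reduced clause set, 1 assignment works.
Total: 0 + 1 = 1.

1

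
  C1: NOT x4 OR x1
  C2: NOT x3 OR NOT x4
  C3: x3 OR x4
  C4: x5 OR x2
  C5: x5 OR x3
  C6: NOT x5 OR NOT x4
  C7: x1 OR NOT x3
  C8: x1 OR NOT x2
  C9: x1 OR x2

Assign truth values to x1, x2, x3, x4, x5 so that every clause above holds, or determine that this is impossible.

x1: true,  x2: true,  x3: true,  x4: false,  x5: true

Try x4 = false.
(x3) alone gives x3 = true.
(x1) alone gives x1 = true.
Try x5 = true.
Every clause is now satisfied; x2 is unconstrained.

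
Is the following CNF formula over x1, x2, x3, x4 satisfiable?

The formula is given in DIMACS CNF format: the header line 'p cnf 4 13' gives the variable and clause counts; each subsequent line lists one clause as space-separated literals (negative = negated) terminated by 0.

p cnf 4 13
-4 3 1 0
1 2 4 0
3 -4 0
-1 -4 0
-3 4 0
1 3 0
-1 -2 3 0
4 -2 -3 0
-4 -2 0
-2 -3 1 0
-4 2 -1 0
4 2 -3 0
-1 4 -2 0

Try x3 = False.
(¬x4) alone gives x4 = False.
(x1) alone gives x1 = True.
(¬x2) alone gives x2 = False.
This assignment satisfies each clause.
A satisfying assignment: x1=True, x2=False, x3=False, x4=False.

Yes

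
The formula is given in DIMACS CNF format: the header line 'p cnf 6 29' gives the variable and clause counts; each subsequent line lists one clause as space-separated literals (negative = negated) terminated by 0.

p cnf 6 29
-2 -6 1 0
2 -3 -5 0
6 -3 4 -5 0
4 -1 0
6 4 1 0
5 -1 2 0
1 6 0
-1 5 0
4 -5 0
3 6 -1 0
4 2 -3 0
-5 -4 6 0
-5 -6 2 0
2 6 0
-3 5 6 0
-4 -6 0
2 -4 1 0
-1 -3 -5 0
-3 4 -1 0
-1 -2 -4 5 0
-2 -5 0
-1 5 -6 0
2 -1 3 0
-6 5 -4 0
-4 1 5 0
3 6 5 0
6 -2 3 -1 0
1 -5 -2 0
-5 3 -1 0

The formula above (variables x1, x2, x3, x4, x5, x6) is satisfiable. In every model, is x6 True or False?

True

Suppose x6 = False.
Unit clause (x1) forces x1 = True.
Unit clause (x4) forces x4 = True.
Unit clause (x5) forces x5 = True.
That conflicts with the unit clause (¬x5).
So every satisfying assignment has x6 = True.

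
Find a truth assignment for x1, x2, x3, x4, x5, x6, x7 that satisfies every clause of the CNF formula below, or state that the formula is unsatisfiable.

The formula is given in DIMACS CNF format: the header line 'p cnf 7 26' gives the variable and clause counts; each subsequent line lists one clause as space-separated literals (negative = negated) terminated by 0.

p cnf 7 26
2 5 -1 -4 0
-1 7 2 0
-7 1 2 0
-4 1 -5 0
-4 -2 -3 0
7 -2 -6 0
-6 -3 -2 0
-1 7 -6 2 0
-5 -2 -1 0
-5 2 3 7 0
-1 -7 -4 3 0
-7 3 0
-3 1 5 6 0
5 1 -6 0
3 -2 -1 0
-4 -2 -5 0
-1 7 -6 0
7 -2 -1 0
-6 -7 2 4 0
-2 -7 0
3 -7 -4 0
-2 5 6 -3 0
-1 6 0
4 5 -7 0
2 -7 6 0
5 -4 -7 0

Suppose x7 = False.
Suppose x1 = False.
Suppose x4 = False.
Suppose x2 = False.
Suppose x5 = False.
Unit clause (¬x6) forces x6 = False.
Unit clause (¬x3) forces x3 = False.
All clauses are satisfied.

x1 ↦ False; x2 ↦ False; x3 ↦ False; x4 ↦ False; x5 ↦ False; x6 ↦ False; x7 ↦ False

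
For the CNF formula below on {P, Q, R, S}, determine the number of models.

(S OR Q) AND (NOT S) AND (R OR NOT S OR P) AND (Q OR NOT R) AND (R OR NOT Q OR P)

3

There are 2^4 = 16 truth assignments over (P, Q, R, S).
Check each against the 5 clauses (columns in the order P, Q, R, S):
  F F F F  ✗ fails (S OR Q)
  F F F T  ✗ fails (NOT S)
  F F T F  ✗ fails (S OR Q)
  F F T T  ✗ fails (NOT S)
  F T F F  ✗ fails (R OR NOT Q OR P)
  F T F T  ✗ fails (NOT S)
  F T T F  ✓ satisfies all
  F T T T  ✗ fails (NOT S)
  T F F F  ✗ fails (S OR Q)
  T F F T  ✗ fails (NOT S)
  T F T F  ✗ fails (S OR Q)
  T F T T  ✗ fails (NOT S)
  T T F F  ✓ satisfies all
  T T F T  ✗ fails (NOT S)
  T T T F  ✓ satisfies all
  T T T T  ✗ fails (NOT S)
3 of the 16 rows are models.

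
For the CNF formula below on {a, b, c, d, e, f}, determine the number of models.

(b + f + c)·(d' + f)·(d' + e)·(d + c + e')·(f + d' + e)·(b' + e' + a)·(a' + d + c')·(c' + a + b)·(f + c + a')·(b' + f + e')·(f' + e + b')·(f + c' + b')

There are 2^6 = 64 truth assignments over (a, b, c, d, e, f).
Split on d. With d = 1, the clauses containing d are satisfied and d' drops from the rest; 5 of the 2^5 = 32 assignments to the other variables satisfy what remains.
With d = 0, by the same count on the reduced clause set, 3 assignments work.
(One model: a=F, b=F, c=F, d=F, e=F, f=T.)
Total: 5 + 3 = 8.

8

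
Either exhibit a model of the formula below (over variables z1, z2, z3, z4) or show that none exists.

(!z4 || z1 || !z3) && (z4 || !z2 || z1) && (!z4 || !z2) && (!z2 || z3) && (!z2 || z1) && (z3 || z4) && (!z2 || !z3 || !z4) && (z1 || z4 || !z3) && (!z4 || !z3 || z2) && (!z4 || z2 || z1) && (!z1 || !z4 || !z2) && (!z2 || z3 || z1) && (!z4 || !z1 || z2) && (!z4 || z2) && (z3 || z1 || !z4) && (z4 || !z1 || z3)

z1: true, z2: false, z3: true, z4: false

Case z4 = false:
From the singleton clause (z3), z3 = true.
From the singleton clause (z1), z1 = true.
No clause remains; z2 is free.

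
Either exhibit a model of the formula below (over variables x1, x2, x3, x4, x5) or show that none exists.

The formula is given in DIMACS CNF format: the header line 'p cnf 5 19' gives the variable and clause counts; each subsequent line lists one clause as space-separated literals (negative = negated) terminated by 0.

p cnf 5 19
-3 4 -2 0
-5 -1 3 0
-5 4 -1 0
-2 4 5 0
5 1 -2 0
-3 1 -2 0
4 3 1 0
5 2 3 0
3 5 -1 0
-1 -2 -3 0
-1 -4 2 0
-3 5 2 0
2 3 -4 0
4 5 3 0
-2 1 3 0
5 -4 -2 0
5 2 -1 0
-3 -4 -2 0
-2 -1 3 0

Case x3 = True:
Case x4 = False:
The clause (¬x2) is unit, so x2 = False.
The clause (x5) is unit, so x5 = True.
The clause (¬x1) is unit, so x1 = False.
This assignment satisfies each clause.

x1 ↦ False; x2 ↦ False; x3 ↦ True; x4 ↦ False; x5 ↦ True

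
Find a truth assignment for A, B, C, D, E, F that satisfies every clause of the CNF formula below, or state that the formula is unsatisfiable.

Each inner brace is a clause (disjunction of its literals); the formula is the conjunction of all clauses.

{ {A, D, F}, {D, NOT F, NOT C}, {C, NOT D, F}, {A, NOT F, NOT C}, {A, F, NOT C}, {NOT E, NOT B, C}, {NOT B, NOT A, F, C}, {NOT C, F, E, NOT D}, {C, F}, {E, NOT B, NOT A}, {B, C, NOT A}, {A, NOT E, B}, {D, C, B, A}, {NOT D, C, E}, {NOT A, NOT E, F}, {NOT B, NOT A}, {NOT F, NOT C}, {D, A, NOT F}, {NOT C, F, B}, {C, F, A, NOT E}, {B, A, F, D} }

UNSATISFIABLE

Case C = true:
Unit clause (NOT F) forces F = false.
Unit clause (A) forces A = true.
Unit clause (NOT E) forces E = false.
Unit clause (NOT D) forces D = false.
Unit clause (NOT B) forces B = false.
But (B) is also a unit clause — contradiction.
Undo C and try C = false.
Unit clause (F) forces F = true.
Case E = false:
Unit clause (NOT D) forces D = false.
Unit clause (A) forces A = true.
Unit clause (NOT B) forces B = false.
But (B) is also a unit clause — contradiction.
Undo E and try E = true.
Unit clause (NOT B) forces B = false.
Unit clause (NOT A) forces A = false.
But (A) is also a unit clause — contradiction.
Neither E = true nor E = false works.
Neither C = true nor C = false works.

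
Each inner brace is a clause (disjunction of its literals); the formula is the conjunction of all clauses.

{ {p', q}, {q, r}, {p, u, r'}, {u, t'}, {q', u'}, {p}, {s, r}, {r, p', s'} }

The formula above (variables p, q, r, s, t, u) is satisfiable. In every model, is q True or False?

Suppose q = 0.
From the singleton clause (p'), p = 0.
Now (p) is unsatisfied and unit — conflict.
So every satisfying assignment has q = True.

True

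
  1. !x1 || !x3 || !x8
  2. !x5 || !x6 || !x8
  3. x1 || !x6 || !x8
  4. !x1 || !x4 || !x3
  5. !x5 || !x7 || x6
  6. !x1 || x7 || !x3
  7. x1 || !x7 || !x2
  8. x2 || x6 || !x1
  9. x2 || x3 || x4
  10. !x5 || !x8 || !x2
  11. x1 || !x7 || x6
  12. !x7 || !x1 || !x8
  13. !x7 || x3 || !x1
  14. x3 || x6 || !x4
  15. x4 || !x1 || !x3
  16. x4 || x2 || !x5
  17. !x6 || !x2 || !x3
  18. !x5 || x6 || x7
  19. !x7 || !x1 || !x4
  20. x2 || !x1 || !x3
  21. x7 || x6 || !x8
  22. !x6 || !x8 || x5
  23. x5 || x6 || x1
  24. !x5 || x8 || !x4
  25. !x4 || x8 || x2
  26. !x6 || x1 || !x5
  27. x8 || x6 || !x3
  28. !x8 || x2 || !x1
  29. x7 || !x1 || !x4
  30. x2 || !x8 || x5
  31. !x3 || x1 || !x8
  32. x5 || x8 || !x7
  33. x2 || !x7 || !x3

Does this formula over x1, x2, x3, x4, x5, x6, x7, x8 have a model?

Satisfiable

Suppose x1 = false.
Suppose x6 = true.
From the singleton clause (!x8), x8 = false.
From the singleton clause (!x5), x5 = false.
From the singleton clause (!x7), x7 = false.
Suppose x2 = true.
From the singleton clause (!x3), x3 = false.
No clause remains; x4 is free.
A satisfying assignment: x1 ↦ false,  x2 ↦ true,  x3 ↦ false,  x4 ↦ true,  x5 ↦ false,  x6 ↦ true,  x7 ↦ false,  x8 ↦ false.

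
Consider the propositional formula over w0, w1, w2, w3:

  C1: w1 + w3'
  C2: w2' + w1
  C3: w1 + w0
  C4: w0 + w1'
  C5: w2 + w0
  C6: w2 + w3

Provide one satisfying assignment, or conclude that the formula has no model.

Try w1 = 1.
From the singleton clause (w0), w0 = 1.
Try w2 = 1.
Every clause is now satisfied; w3 is unconstrained.

w0 ↦ 1; w1 ↦ 1; w2 ↦ 1; w3 ↦ 1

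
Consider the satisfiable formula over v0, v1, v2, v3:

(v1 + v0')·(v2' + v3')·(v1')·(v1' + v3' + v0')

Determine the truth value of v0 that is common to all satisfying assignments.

False

Suppose v0 = 1.
Unit clause (v1) forces v1 = 1.
That conflicts with the unit clause (v1').
So every satisfying assignment has v0 = False.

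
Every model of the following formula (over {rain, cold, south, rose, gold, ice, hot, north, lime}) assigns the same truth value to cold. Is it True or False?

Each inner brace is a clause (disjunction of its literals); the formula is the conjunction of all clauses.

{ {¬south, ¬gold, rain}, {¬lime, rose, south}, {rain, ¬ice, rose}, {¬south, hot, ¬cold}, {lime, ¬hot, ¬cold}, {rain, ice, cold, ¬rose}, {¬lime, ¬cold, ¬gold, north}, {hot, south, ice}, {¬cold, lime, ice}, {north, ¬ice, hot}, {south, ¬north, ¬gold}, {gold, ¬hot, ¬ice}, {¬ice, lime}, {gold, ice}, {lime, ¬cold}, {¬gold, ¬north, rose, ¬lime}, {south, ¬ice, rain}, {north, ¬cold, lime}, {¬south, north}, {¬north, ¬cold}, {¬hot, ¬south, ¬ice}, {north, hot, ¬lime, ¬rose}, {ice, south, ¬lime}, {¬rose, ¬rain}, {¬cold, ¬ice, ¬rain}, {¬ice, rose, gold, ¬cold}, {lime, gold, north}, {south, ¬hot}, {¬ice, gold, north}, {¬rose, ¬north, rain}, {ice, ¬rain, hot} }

False

Suppose cold = True.
From the singleton clause (lime), lime = True.
From the singleton clause (¬north), north = False.
From the singleton clause (¬gold), gold = False.
From the singleton clause (ice), ice = True.
That conflicts with the unit clause (¬ice).
So every satisfying assignment has cold = False.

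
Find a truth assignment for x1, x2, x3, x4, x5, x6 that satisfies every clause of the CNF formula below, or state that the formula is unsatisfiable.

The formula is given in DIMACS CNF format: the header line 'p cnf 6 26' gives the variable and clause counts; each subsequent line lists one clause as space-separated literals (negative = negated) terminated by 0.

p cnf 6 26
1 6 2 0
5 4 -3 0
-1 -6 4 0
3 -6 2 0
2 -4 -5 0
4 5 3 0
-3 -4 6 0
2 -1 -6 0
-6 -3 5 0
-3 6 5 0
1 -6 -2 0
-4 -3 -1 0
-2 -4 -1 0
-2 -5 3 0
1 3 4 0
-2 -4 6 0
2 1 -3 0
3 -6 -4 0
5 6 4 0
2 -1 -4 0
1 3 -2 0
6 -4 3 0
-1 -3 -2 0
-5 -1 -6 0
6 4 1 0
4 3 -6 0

x1 ↦ True,  x2 ↦ False,  x3 ↦ True,  x4 ↦ False,  x5 ↦ True,  x6 ↦ False

Branch on x1: set x1 = True.
Branch on x6: set x6 = False.
Branch on x3: set x3 = True.
(¬x4) alone gives x4 = False.
(x5) alone gives x5 = True.
(¬x2) alone gives x2 = False.
This assignment satisfies each clause.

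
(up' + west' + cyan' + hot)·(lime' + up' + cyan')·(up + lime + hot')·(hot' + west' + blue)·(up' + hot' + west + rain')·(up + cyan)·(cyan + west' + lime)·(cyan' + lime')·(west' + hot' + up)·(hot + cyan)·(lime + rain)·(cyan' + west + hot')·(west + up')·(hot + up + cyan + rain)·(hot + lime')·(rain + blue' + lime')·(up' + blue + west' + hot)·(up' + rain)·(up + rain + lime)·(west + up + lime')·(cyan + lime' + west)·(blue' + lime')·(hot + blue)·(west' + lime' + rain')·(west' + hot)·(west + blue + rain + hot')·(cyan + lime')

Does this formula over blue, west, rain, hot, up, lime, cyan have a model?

Suppose up = 0.
From the singleton clause (cyan), cyan = 1.
From the singleton clause (lime'), lime = 0.
From the singleton clause (hot'), hot = 0.
From the singleton clause (rain), rain = 1.
From the singleton clause (blue), blue = 1.
From the singleton clause (west'), west = 0.
This assignment satisfies each clause.
A satisfying assignment: blue ↦ 1, west ↦ 0, rain ↦ 1, hot ↦ 0, up ↦ 0, lime ↦ 0, cyan ↦ 1.

Satisfiable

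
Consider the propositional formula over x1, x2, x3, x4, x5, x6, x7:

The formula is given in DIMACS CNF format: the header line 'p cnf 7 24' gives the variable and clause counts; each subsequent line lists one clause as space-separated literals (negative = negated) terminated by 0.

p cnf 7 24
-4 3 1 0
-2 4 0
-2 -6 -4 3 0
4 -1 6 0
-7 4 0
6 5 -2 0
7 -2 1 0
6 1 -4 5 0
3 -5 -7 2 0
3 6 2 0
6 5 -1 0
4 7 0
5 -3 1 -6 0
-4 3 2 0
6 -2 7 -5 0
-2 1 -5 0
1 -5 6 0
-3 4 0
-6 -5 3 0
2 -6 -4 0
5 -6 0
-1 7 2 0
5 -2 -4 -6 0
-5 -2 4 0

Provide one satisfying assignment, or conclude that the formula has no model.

x1=True,  x2=True,  x3=True,  x4=True,  x5=True,  x6=True,  x7=False

Branch on x2: set x2 = True.
(x4) alone gives x4 = True.
Branch on x3: set x3 = True.
Branch on x6: set x6 = True.
(x5) alone gives x5 = True.
(x1) alone gives x1 = True.
Every clause is now satisfied; x7 is unconstrained.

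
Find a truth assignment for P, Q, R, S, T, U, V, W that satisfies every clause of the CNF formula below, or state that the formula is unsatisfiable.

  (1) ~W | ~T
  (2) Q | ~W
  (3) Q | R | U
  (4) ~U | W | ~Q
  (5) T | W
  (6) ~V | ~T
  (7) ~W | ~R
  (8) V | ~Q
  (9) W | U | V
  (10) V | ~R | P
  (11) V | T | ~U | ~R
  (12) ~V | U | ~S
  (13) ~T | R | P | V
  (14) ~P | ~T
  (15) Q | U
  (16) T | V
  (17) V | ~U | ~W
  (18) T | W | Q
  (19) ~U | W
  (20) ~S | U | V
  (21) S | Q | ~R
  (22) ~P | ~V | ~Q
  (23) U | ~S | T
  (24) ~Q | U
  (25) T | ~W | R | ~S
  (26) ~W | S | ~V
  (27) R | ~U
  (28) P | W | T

Case W = 0:
Unit clause (T) forces T = 1.
Unit clause (~V) forces V = 0.
Unit clause (~Q) forces Q = 0.
Unit clause (U) forces U = 1.
Now (~U) is unsatisfied and unit — conflict.
That branch fails; take W = 1 instead.
Unit clause (~T) forces T = 0.
Unit clause (Q) forces Q = 1.
Unit clause (~R) forces R = 0.
Unit clause (V) forces V = 1.
Unit clause (~P) forces P = 0.
Unit clause (U) forces U = 1.
Now (~U) is unsatisfied and unit — conflict.
Both values of W lead to a conflict.

UNSATISFIABLE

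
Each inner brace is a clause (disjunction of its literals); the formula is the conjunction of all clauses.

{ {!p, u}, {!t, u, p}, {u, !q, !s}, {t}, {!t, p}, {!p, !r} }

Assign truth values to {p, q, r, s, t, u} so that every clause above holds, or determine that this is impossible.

p ↦ true; q ↦ false; r ↦ false; s ↦ true; t ↦ true; u ↦ true

From the singleton clause (t), t = true.
From the singleton clause (p), p = true.
From the singleton clause (u), u = true.
From the singleton clause (!r), r = false.
No clause remains; q, s are free.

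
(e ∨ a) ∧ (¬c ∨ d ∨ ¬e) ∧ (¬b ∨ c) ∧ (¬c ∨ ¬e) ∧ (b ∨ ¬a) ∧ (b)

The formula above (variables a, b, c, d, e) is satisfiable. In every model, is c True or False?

Suppose c = False.
(¬b) alone gives b = False.
That conflicts with the unit clause (b).
So every satisfying assignment has c = True.

True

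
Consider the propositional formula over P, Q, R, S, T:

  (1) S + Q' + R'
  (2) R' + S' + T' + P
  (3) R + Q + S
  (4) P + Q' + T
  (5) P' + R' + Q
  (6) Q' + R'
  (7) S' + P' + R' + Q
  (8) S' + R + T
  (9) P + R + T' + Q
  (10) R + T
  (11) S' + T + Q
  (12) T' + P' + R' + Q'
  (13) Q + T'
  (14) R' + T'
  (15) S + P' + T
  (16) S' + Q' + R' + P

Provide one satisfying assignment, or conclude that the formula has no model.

Case Q = 0:
From the singleton clause (T'), T = 0.
From the singleton clause (R), R = 1.
From the singleton clause (P'), P = 0.
From the singleton clause (S'), S = 0.
Every clause now holds.

P: 0, Q: 0, R: 1, S: 0, T: 0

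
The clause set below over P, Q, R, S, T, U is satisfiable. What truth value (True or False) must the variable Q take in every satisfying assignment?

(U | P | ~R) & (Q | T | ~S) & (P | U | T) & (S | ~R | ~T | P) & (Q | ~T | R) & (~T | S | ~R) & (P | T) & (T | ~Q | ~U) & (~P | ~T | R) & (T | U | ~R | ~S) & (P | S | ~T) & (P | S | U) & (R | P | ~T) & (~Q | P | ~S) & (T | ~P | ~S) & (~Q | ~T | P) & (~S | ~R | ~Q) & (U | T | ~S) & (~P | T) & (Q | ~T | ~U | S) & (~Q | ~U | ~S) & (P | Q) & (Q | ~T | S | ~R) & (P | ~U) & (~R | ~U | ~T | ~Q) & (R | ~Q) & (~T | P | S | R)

Suppose Q = 1.
Unit clause (R) forces R = 1.
Unit clause (~S) forces S = 0.
Unit clause (~T) forces T = 0.
Unit clause (P) forces P = 1.
That conflicts with the unit clause (~P).
So every satisfying assignment has Q = False.

False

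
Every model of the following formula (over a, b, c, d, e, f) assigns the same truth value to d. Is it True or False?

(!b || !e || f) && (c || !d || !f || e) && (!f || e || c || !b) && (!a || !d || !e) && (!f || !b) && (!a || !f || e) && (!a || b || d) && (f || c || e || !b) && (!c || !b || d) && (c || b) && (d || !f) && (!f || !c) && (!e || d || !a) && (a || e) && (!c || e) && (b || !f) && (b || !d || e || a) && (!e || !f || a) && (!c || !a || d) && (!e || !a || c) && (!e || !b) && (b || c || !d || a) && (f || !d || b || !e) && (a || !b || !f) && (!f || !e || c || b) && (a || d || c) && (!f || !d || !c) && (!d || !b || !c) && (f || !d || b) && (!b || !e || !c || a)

False

Suppose d = true.
Suppose a = false.
(e) alone gives e = true.
(!f) alone gives f = false.
(!b) alone gives b = false.
Now (b) is unsatisfied and unit — conflict.
So a must be the other value — set a = true.
(!e) alone gives e = false.
(!f) alone gives f = false.
(!c) alone gives c = false.
(!b) alone gives b = false.
Now (b) is unsatisfied and unit — conflict.
Neither a = true nor a = false works.
So every satisfying assignment has d = False.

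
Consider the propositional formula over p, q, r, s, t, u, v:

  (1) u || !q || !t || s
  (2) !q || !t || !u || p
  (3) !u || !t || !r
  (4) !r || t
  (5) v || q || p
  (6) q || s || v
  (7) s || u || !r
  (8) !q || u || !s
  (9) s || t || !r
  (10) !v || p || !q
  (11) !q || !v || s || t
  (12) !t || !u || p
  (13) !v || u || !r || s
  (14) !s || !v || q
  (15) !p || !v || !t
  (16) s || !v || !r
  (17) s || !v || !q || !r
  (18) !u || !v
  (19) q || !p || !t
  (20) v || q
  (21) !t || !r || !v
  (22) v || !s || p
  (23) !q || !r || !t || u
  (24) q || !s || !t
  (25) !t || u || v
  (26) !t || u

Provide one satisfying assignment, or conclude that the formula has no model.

Suppose r = false.
Suppose u = true.
(!v) alone gives v = false.
(q) alone gives q = true.
Suppose t = false.
Suppose s = true.
(p) alone gives p = true.
All clauses are satisfied.

p=true,  q=true,  r=false,  s=true,  t=false,  u=true,  v=false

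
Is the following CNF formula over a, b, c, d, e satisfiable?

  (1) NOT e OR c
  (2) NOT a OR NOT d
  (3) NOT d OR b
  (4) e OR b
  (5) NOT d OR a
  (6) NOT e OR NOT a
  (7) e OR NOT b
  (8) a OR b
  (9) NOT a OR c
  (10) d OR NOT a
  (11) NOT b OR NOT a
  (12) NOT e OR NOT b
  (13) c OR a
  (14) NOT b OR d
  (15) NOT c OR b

Unsatisfiable

Suppose e = false.
(b) alone gives b = true.
Now (NOT b) is unsatisfied and unit — conflict.
Undo e and try e = true.
(c) alone gives c = true.
(NOT a) alone gives a = false.
(NOT d) alone gives d = false.
(b) alone gives b = true.
Now (NOT b) is unsatisfied and unit — conflict.
Both values of e lead to a conflict.
No assignment satisfies every clause.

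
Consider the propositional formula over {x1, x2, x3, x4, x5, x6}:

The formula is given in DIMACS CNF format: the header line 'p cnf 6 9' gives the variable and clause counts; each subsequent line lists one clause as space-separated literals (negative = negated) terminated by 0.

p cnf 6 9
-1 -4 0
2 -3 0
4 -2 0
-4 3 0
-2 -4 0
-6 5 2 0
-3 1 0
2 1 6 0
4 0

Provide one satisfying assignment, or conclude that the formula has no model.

UNSATISFIABLE

The clause (x4) is unit, so x4 = True.
The clause (¬x1) is unit, so x1 = False.
The clause (x3) is unit, so x3 = True.
But (¬x3) is also a unit clause — contradiction.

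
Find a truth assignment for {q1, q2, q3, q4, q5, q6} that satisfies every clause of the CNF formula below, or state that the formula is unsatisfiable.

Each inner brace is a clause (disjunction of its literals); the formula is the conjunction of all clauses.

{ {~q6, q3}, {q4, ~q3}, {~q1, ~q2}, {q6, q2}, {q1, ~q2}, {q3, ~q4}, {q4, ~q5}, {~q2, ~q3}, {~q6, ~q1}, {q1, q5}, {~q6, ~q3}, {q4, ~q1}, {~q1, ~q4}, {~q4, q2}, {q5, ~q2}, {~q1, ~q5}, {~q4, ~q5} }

Case q6 = 0:
The clause (q2) is unit, so q2 = 1.
The clause (~q1) is unit, so q1 = 0.
But (q1) is also a unit clause — contradiction.
So q6 must be the other value — set q6 = 1.
The clause (q3) is unit, so q3 = 1.
But (~q3) is also a unit clause — contradiction.
Both values of q6 lead to a conflict.

UNSATISFIABLE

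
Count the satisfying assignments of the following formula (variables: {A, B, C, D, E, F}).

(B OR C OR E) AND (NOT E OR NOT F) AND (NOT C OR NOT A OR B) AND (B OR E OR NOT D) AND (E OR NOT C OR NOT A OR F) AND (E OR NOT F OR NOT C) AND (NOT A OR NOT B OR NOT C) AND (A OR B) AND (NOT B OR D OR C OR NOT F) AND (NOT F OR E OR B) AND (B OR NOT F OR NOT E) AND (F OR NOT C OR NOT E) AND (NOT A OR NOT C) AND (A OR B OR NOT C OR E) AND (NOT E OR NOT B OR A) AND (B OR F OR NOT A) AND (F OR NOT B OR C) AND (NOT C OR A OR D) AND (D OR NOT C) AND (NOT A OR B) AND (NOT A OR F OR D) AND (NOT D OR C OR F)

3

There are 2^6 = 64 truth assignments over (A, B, C, D, E, F).
Split on B. With B = true, the clauses containing B are satisfied and NOT B drops from the rest; 3 of the 2^5 = 32 assignments to the other variables satisfy what remains.
With B = false, by the same count on the reduced clause set, 0 assignments work.
(One model: A=F, B=T, C=F, D=T, E=F, F=T.)
Total: 3 + 0 = 3.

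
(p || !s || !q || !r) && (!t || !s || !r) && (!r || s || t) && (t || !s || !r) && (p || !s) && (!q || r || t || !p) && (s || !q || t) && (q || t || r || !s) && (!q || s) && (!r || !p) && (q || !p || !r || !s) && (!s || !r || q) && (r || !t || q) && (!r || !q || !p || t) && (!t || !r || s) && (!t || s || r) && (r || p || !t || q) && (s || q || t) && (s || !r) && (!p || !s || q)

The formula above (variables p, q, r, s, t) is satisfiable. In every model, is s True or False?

Suppose s = false.
(!q) alone gives q = false.
(t) alone gives t = true.
(r) alone gives r = true.
But (!r) is also a unit clause — contradiction.
So every satisfying assignment has s = True.

True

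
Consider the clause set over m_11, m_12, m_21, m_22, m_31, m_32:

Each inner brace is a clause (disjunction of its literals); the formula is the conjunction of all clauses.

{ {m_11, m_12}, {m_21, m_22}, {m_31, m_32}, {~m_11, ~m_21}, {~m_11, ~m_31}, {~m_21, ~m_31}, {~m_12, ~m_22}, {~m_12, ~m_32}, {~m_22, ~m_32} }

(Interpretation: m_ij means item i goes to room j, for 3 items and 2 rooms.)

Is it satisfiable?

Unsatisfiable

Branch on m_11: set m_11 = 1.
(~m_21) alone gives m_21 = 0.
(m_22) alone gives m_22 = 1.
(~m_31) alone gives m_31 = 0.
(m_32) alone gives m_32 = 1.
But (~m_32) is also a unit clause — contradiction.
So m_11 must be the other value — set m_11 = 0.
(m_12) alone gives m_12 = 1.
(~m_22) alone gives m_22 = 0.
(m_21) alone gives m_21 = 1.
(~m_31) alone gives m_31 = 0.
(m_32) alone gives m_32 = 1.
But (~m_32) is also a unit clause — contradiction.
Neither m_11 = 1 nor m_11 = 0 works.
No assignment satisfies every clause.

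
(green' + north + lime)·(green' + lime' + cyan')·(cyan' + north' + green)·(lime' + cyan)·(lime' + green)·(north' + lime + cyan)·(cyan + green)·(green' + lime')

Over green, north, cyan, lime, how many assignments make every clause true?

2

There are 2^4 = 16 truth assignments over (green, north, cyan, lime).
Split on cyan. With cyan = 1, the clauses containing cyan are satisfied and cyan' drops from the rest; 2 of the 2^3 = 8 assignments to the other variables satisfy what remains.
With cyan = 0, by the same count on the reduced clause set, 0 assignments work.
(One model: green=F, north=F, cyan=T, lime=F.)
Total: 2 + 0 = 2.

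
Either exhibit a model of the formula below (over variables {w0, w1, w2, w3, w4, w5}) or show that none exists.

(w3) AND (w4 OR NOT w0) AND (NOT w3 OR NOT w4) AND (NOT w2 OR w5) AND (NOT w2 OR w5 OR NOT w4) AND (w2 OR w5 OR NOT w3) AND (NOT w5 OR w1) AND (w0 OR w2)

w0=false, w1=true, w2=true, w3=true, w4=false, w5=true

(w3) alone gives w3 = true.
(NOT w4) alone gives w4 = false.
(NOT w0) alone gives w0 = false.
(w2) alone gives w2 = true.
(w5) alone gives w5 = true.
(w1) alone gives w1 = true.
All clauses are satisfied.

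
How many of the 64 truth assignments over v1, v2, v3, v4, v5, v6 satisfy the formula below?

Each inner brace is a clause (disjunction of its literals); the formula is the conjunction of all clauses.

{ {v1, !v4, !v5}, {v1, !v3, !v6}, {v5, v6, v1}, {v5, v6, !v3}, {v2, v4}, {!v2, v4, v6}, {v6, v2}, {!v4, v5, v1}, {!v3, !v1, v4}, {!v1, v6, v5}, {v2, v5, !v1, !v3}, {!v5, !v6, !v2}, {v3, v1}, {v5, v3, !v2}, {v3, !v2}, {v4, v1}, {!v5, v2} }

3

There are 2^6 = 64 truth assignments over (v1, v2, v3, v4, v5, v6).
Split on v2. With v2 = true, the clauses containing v2 are satisfied and !v2 drops from the rest; 2 of the 2^5 = 32 assignments to the other variables satisfy what remains.
With v2 = false, by the same count on the reduced clause set, 1 assignment works.
(One model: v1=T, v2=F, v3=F, v4=T, v5=F, v6=T.)
Total: 2 + 1 = 3.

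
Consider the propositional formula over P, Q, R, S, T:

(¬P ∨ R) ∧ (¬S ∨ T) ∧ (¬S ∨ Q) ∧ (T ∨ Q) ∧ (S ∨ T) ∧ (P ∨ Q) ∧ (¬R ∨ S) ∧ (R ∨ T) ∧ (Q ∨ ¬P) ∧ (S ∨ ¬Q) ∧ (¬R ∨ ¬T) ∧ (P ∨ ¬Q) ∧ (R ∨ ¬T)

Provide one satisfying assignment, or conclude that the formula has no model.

Try P = False.
From the singleton clause (Q), Q = True.
But (¬Q) is also a unit clause — contradiction.
Backtrack on P: now try P = True.
From the singleton clause (R), R = True.
From the singleton clause (S), S = True.
From the singleton clause (T), T = True.
But (¬T) is also a unit clause — contradiction.
Either choice for P ends in contradiction.

UNSATISFIABLE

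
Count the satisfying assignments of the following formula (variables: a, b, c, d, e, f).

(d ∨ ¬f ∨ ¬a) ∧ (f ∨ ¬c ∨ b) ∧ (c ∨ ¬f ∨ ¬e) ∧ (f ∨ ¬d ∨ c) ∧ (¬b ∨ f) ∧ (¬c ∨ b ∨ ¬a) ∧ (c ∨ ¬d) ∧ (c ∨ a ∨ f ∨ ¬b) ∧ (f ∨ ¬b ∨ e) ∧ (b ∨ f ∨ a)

There are 2^6 = 64 truth assignments over (a, b, c, d, e, f).
Split on a. With a = True, the clauses containing a are satisfied and ¬a drops from the rest; 4 of the 2^5 = 32 assignments to the other variables satisfy what remains.
With a = False, by the same count on the reduced clause set, 10 assignments work.
(One model: a=F, b=F, c=F, d=F, e=F, f=T.)
Total: 4 + 10 = 14.

14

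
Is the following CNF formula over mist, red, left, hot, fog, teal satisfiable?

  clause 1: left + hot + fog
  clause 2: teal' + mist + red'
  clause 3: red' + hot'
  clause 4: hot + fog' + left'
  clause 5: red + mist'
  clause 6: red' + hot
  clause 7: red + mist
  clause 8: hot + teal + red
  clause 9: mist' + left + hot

Unsatisfiable

Case red = 0:
(mist') alone gives mist = 0.
That conflicts with the unit clause (mist).
Undo red and try red = 1.
(hot') alone gives hot = 0.
That conflicts with the unit clause (hot).
Either choice for red ends in contradiction.
No assignment satisfies every clause.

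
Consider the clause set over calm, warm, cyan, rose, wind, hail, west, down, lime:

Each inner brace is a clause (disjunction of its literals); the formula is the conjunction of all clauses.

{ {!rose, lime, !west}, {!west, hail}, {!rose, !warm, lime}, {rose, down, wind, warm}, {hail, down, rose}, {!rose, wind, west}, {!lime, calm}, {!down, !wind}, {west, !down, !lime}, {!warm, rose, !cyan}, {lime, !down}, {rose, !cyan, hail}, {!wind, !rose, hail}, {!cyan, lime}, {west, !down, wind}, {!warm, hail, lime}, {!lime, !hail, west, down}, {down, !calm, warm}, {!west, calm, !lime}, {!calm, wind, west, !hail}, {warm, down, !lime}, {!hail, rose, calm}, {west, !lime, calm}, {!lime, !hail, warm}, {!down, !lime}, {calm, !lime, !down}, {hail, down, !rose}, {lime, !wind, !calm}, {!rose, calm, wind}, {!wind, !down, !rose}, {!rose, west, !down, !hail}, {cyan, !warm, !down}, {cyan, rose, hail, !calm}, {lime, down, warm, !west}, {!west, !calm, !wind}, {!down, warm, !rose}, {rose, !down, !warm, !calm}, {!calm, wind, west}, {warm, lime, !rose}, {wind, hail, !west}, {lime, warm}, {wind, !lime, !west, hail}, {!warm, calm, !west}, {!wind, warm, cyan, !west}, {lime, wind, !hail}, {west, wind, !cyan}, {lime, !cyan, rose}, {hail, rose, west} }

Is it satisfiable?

Case west = true:
Unit clause (hail) forces hail = true.
Case rose = false:
Unit clause (calm) forces calm = true.
Unit clause (!wind) forces wind = false.
Unit clause (lime) forces lime = true.
Unit clause (warm) forces warm = true.
Unit clause (!cyan) forces cyan = false.
Unit clause (!down) forces down = false.
This assignment satisfies each clause.
A satisfying assignment: calm ↦ true,  warm ↦ true,  cyan ↦ false,  rose ↦ false,  wind ↦ false,  hail ↦ true,  west ↦ true,  down ↦ false,  lime ↦ true.

Yes, satisfiable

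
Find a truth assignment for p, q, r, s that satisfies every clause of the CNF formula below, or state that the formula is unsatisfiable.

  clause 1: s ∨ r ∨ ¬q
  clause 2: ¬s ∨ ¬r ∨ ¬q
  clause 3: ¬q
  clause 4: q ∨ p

p=True; q=False; r=True; s=True

(¬q) alone gives q = False.
(p) alone gives p = True.
No clause remains; r, s are free.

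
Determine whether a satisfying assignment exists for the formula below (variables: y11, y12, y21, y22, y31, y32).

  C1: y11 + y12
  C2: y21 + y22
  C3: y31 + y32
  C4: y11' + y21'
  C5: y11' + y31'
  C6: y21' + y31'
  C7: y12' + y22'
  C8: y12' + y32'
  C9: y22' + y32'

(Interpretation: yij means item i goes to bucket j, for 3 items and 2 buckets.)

No

Case y11 = 1:
Unit clause (y21') forces y21 = 0.
Unit clause (y22) forces y22 = 1.
Unit clause (y31') forces y31 = 0.
Unit clause (y32) forces y32 = 1.
Now (y32') is unsatisfied and unit — conflict.
Backtrack on y11: now try y11 = 0.
Unit clause (y12) forces y12 = 1.
Unit clause (y22') forces y22 = 0.
Unit clause (y21) forces y21 = 1.
Unit clause (y31') forces y31 = 0.
Unit clause (y32) forces y32 = 1.
Now (y32') is unsatisfied and unit — conflict.
Both values of y11 lead to a conflict.
No assignment satisfies every clause.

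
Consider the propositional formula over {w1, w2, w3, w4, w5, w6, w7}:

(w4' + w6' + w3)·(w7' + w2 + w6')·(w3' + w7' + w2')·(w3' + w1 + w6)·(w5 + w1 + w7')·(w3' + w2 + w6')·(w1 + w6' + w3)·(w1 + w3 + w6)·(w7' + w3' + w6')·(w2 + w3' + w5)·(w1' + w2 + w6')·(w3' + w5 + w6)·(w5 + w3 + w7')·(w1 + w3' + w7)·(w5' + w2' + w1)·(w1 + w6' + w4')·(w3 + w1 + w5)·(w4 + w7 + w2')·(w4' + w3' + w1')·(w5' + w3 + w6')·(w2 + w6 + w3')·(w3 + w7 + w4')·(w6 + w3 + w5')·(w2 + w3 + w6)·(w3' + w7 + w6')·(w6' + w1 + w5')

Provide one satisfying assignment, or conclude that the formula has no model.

UNSATISFIABLE

Try w4 = 0.
Try w7 = 1.
Try w2 = 1.
From the singleton clause (w3'), w3 = 0.
From the singleton clause (w5), w5 = 1.
From the singleton clause (w1), w1 = 1.
From the singleton clause (w6'), w6 = 0.
That conflicts with the unit clause (w6).
That branch fails; take w2 = 0 instead.
From the singleton clause (w6'), w6 = 0.
From the singleton clause (w3'), w3 = 0.
That conflicts with the unit clause (w3).
Neither w2 = 1 nor w2 = 0 works.
That branch fails; take w7 = 0 instead.
From the singleton clause (w2'), w2 = 0.
Try w3 = 0.
From the singleton clause (w6), w6 = 1.
From the singleton clause (w1), w1 = 1.
That conflicts with the unit clause (w1').
That branch fails; take w3 = 1 instead.
From the singleton clause (w6'), w6 = 0.
That conflicts with the unit clause (w6).
Neither w3 = 1 nor w3 = 0 works.
Neither w7 = 1 nor w7 = 0 works.
That branch fails; take w4 = 1 instead.
Try w6 = 0.
Try w3 = 0.
From the singleton clause (w1), w1 = 1.
From the singleton clause (w7), w7 = 1.
From the singleton clause (w5), w5 = 1.
That conflicts with the unit clause (w5').
That branch fails; take w3 = 1 instead.
From the singleton clause (w1), w1 = 1.
That conflicts with the unit clause (w1').
Neither w3 = 1 nor w3 = 0 works.
That branch fails; take w6 = 1 instead.
From the singleton clause (w3), w3 = 1.
From the singleton clause (w2), w2 = 1.
From the singleton clause (w7'), w7 = 0.
That conflicts with the unit clause (w7).
Neither w6 = 1 nor w6 = 0 works.
Neither w4 = 1 nor w4 = 0 works.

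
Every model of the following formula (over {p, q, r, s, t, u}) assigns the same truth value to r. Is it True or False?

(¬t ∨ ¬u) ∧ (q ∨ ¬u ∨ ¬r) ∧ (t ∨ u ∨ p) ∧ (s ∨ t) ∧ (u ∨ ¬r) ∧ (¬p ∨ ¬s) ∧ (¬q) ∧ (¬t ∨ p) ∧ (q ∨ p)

Suppose r = True.
The clause (u) is unit, so u = True.
The clause (¬t) is unit, so t = False.
The clause (q) is unit, so q = True.
That conflicts with the unit clause (¬q).
So every satisfying assignment has r = False.

False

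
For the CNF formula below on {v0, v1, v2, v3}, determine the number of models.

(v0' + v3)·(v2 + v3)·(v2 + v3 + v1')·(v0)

4

There are 2^4 = 16 truth assignments over (v0, v1, v2, v3).
Split on v2. With v2 = 1, the clauses containing v2 are satisfied and v2' drops from the rest; 2 of the 2^3 = 8 assignments to the other variables satisfy what remains.
With v2 = 0, by the same count on the reduced clause set, 2 assignments work.
(One model: v0=T, v1=F, v2=F, v3=T.)
Total: 2 + 2 = 4.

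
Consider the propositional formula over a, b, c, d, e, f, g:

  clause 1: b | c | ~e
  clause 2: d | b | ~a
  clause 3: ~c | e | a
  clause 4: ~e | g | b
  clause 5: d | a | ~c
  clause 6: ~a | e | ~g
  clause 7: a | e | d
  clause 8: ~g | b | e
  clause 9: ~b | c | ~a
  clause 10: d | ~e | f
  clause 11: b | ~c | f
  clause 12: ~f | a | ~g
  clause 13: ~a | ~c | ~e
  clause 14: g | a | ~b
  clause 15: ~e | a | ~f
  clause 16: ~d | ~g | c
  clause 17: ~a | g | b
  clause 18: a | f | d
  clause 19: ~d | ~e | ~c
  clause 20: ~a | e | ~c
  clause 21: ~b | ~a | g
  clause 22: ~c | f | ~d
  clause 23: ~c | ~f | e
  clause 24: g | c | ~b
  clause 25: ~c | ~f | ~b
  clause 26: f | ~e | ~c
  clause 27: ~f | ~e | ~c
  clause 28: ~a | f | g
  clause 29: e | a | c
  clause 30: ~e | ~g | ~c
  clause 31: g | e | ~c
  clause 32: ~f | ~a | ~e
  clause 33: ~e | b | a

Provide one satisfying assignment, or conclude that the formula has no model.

UNSATISFIABLE

Try b = 1.
Try c = 1.
The clause (~f) is unit, so f = 0.
The clause (~d) is unit, so d = 0.
The clause (a) is unit, so a = 1.
The clause (~e) is unit, so e = 0.
That conflicts with the unit clause (e).
Undo c and try c = 0.
The clause (~a) is unit, so a = 0.
The clause (g) is unit, so g = 1.
The clause (~f) is unit, so f = 0.
The clause (~d) is unit, so d = 0.
That conflicts with the unit clause (d).
Both values of c lead to a conflict.
Undo b and try b = 0.
Try c = 1.
The clause (f) is unit, so f = 1.
The clause (e) is unit, so e = 1.
That conflicts with the unit clause (~e).
Undo c and try c = 0.
The clause (~e) is unit, so e = 0.
The clause (~g) is unit, so g = 0.
The clause (~a) is unit, so a = 0.
That conflicts with the unit clause (a).
Both values of c lead to a conflict.
Both values of b lead to a conflict.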